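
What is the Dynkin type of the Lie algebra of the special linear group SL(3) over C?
A_2 (sl(3))

This is sl(3), which has dimension 3^2 - 1 = 8 and rank 3 - 1 = 2 (a Cartan subalgebra is the diagonal traceless matrices). In the classification of classical Lie algebras, the special linear algebra sl(n+1) has type A_n; here n = 2, so the Dynkin diagram is a chain of 2 nodes with single edges (A_2). Hence the type is A_2.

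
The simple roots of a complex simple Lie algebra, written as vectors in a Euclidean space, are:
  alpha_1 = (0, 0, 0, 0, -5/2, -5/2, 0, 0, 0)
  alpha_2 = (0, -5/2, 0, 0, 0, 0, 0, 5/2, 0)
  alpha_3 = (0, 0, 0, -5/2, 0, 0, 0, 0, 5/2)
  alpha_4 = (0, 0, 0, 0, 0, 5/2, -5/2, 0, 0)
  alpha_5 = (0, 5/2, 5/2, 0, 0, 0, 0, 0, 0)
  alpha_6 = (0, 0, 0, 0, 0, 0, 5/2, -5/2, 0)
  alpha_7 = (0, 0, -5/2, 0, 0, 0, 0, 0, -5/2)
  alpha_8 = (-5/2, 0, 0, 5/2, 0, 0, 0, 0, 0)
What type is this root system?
A8

Compute the Cartan integers a_ij = 2(alpha_i, alpha_j)/(alpha_j, alpha_j); the resulting 8x8 Cartan matrix is
[[2, 0, 0, -1, 0, 0, 0, 0], [0, 2, 0, 0, -1, -1, 0, 0], [0, 0, 2, 0, 0, 0, -1, -1], [-1, 0, 0, 2, 0, -1, 0, 0], [0, -1, 0, 0, 2, 0, -1, 0], [0, -1, 0, -1, 0, 2, 0, 0], [0, 0, -1, 0, -1, 0, 2, 0], [0, 0, -1, 0, 0, 0, 0, 2]].
All simple roots have the same length, so the diagram is simply laced. The associated Dynkin diagram is a chain of 8 nodes with single edges (A_8), so the type is A_8 (the algebra sl(9)).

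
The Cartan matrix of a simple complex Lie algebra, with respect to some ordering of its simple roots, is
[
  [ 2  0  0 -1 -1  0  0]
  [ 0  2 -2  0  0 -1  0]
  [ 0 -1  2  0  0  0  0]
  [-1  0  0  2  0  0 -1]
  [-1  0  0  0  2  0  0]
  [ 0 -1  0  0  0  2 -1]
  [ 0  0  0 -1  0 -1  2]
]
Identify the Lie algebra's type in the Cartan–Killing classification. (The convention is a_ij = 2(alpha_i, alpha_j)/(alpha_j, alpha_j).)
B_7 (so(15))

The matrix has rank 7 with 2's on the diagonal. Reading the off-diagonal entries as Dynkin edges (a single edge where a_ij = a_ji = -1; a double or triple edge where a_ij * a_ji = 2 or 3), the diagram is a chain of 7 nodes with a double edge at one end; the terminal node there is the unique short simple root (B_7). One simple-root ordering that puts it in standard form is (alpha_5, alpha_1, alpha_4, alpha_7, alpha_6, alpha_2, alpha_3). So the algebra is type B_7, i.e. so(15).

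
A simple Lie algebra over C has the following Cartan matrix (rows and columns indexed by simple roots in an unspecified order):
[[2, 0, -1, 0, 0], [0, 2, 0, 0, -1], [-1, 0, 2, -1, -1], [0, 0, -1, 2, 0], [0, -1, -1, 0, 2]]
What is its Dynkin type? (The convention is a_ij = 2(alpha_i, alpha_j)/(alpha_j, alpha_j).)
D_5

The matrix has rank 5 with 2's on the diagonal. Reading the off-diagonal entries as Dynkin edges (a single edge where a_ij = a_ji = -1; a double or triple edge where a_ij * a_ji = 2 or 3), the diagram is a chain of 3 nodes with a fork of two nodes at one end (D_5). One simple-root ordering that puts it in standard form is (alpha_2, alpha_5, alpha_3, alpha_1, alpha_4). So the algebra is type D_5, i.e. so(10).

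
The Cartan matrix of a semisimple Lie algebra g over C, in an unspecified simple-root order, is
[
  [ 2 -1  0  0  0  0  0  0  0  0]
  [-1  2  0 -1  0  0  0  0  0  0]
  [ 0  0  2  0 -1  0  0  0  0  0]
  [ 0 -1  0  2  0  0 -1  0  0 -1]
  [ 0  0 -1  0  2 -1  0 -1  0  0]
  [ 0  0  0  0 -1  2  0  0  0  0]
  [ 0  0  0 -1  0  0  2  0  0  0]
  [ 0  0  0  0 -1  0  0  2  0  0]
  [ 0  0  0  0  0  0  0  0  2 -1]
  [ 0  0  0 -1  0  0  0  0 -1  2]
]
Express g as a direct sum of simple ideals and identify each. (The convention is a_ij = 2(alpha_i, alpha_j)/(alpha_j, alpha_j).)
The diagram associated to this matrix has two connected components: the simple roots {alpha_3, alpha_5, alpha_6, alpha_8} form a chain of 2 nodes with a fork of two nodes at one end (D_4), and {alpha_1, alpha_2, alpha_4, alpha_7, alpha_9, alpha_10} form a chain of 5 nodes with one extra node attached to the third node from one end (E_6). A semisimple Lie algebra decomposes uniquely as the direct sum of simple ideals, one per connected component of its Dynkin diagram, so g ≅ D_4 ⊕ E_6 (dimension 28 + 78 = 106).

D_4 (so(8)) + E_6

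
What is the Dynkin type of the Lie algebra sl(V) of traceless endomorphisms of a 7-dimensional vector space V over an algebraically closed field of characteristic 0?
This is sl(7), which has dimension 7^2 - 1 = 48 and rank 7 - 1 = 6 (a Cartan subalgebra is the diagonal traceless matrices). In the classification of classical Lie algebras, the special linear algebra sl(n+1) has type A_n; here n = 6, so the Dynkin diagram is a chain of 6 nodes with single edges (A_6). Hence the type is A_6.

A_6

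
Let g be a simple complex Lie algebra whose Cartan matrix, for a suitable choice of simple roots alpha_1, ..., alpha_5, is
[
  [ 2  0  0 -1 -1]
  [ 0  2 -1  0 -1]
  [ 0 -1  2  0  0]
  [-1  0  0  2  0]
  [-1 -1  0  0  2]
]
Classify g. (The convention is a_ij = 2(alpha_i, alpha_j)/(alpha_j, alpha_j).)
A_5 (sl(6))

The matrix has rank 5 with 2's on the diagonal. Reading the off-diagonal entries as Dynkin edges (a single edge where a_ij = a_ji = -1; a double or triple edge where a_ij * a_ji = 2 or 3), the diagram is a chain of 5 nodes with single edges (A_5). One simple-root ordering that puts it in standard form is (alpha_4, alpha_1, alpha_5, alpha_2, alpha_3). So the algebra is type A_5, i.e. sl(6).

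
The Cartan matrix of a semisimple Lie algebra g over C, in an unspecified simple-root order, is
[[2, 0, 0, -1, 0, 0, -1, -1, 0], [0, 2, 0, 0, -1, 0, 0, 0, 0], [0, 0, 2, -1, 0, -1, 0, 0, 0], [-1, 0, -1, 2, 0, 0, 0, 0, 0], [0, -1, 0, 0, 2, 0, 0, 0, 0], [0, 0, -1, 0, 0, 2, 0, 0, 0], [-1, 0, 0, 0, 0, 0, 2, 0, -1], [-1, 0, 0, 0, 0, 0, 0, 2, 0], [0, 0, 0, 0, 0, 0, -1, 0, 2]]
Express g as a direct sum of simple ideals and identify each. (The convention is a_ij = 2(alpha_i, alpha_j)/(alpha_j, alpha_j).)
The diagram associated to this matrix has two connected components: the simple roots {alpha_2, alpha_5} form a chain of 2 nodes with single edges (A_2), and {alpha_1, alpha_3, alpha_4, alpha_6, alpha_7, alpha_8, alpha_9} form a chain of 6 nodes with one extra node attached to the third node from one end (E_7). A semisimple Lie algebra decomposes uniquely as the direct sum of simple ideals, one per connected component of its Dynkin diagram, so g ≅ A_2 ⊕ E_7 (dimension 8 + 133 = 141).

A2 ⊕ E7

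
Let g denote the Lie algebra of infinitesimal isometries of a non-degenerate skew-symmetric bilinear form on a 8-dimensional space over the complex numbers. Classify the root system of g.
This is sp(8), which has dimension 8(8+1)/2 = 36 and rank 8/2 = 4. In the classification of classical Lie algebras, the symplectic algebra sp(2n) has type C_n; here n = 4, so the Dynkin diagram is a chain of 4 nodes with a double edge at one end; the terminal node there is the unique long simple root (C_4). Hence the type is C_4.

C_4 (sp(8))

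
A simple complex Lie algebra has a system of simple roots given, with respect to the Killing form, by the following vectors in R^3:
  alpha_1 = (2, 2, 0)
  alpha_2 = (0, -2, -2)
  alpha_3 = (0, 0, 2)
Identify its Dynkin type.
Compute the Cartan integers a_ij = 2(alpha_i, alpha_j)/(alpha_j, alpha_j); the resulting 3x3 Cartan matrix is
[[2, -1, 0], [-1, 2, -2], [0, -1, 2]].
The roots have two lengths (squared-length ratio 2:1); the short ones are alpha_{3}. The associated Dynkin diagram is a chain of 3 nodes with a double edge at one end; the terminal node there is the unique short simple root (B_3), so the type is B_3 (the algebra so(7)).

B3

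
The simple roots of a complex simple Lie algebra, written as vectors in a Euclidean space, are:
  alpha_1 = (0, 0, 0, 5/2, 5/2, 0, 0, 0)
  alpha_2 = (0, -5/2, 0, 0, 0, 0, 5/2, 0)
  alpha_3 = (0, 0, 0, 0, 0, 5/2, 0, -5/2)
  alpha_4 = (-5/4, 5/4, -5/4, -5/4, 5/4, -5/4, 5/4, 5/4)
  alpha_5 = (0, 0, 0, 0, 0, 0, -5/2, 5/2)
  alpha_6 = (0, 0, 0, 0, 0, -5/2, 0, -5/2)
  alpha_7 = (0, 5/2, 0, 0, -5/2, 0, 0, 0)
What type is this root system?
Compute the Cartan integers a_ij = 2(alpha_i, alpha_j)/(alpha_j, alpha_j); the resulting 7x7 Cartan matrix is
[[2, 0, 0, 0, 0, 0, -1], [0, 2, 0, 0, -1, 0, -1], [0, 0, 2, -1, -1, 0, 0], [0, 0, -1, 2, 0, 0, 0], [0, -1, -1, 0, 2, -1, 0], [0, 0, 0, 0, -1, 2, 0], [-1, -1, 0, 0, 0, 0, 2]].
All simple roots have the same length, so the diagram is simply laced. The associated Dynkin diagram is a chain of 6 nodes with one extra node attached to the third node from one end (E_7), so the type is E_7.

E_7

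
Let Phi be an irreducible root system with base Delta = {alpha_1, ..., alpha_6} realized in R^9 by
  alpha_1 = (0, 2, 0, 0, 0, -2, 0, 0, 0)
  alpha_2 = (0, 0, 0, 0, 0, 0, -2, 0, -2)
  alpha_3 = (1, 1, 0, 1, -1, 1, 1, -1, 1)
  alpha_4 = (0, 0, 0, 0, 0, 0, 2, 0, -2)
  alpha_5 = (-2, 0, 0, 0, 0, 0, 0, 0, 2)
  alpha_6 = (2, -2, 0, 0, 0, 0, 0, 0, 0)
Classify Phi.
Compute the Cartan integers a_ij = 2(alpha_i, alpha_j)/(alpha_j, alpha_j); the resulting 6x6 Cartan matrix is
[[2, 0, 0, 0, 0, -1], [0, 2, -1, 0, -1, 0], [0, -1, 2, 0, 0, 0], [0, 0, 0, 2, -1, 0], [0, -1, 0, -1, 2, -1], [-1, 0, 0, 0, -1, 2]].
All simple roots have the same length, so the diagram is simply laced. The associated Dynkin diagram is a chain of 5 nodes with one extra node attached to the third node from one end (E_6), so the type is E_6.

E6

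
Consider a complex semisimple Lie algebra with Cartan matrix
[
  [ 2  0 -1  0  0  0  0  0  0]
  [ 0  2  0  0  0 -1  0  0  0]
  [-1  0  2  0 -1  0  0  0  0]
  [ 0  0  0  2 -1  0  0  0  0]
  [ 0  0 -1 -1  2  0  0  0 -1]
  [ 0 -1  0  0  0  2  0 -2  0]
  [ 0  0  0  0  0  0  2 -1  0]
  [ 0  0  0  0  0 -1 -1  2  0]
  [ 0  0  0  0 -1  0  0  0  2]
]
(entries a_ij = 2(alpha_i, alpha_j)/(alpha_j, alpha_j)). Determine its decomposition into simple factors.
D_5 (so(10)) + F_4

The diagram associated to this matrix has two connected components: the simple roots {alpha_1, alpha_3, alpha_4, alpha_5, alpha_9} form a chain of 3 nodes with a fork of two nodes at one end (D_5), and {alpha_2, alpha_6, alpha_7, alpha_8} form a chain of 4 nodes with a double edge between the middle two (F_4). A semisimple Lie algebra decomposes uniquely as the direct sum of simple ideals, one per connected component of its Dynkin diagram, so g ≅ D_5 ⊕ F_4 (dimension 45 + 52 = 97).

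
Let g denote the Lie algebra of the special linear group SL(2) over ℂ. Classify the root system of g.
type A_1

This is sl(2), which has dimension 2^2 - 1 = 3 and rank 2 - 1 = 1 (a Cartan subalgebra is the diagonal traceless matrices). In the classification of classical Lie algebras, the special linear algebra sl(n+1) has type A_n; here n = 1, so the Dynkin diagram is a chain of 1 nodes with single edges (A_1). Hence the type is A_1.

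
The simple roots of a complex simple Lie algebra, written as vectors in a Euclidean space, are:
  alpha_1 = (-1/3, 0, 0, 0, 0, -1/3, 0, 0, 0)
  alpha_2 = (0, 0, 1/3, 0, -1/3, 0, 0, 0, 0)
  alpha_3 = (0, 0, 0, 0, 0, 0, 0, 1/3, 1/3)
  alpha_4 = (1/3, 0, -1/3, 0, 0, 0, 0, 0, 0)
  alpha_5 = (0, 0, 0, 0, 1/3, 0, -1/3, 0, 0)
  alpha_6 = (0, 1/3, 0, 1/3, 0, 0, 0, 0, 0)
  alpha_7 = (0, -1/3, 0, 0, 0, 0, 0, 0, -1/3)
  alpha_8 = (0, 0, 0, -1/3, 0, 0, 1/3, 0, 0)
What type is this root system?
A_8 (sl(9))

Compute the Cartan integers a_ij = 2(alpha_i, alpha_j)/(alpha_j, alpha_j); the resulting 8x8 Cartan matrix is
[[2, 0, 0, -1, 0, 0, 0, 0], [0, 2, 0, -1, -1, 0, 0, 0], [0, 0, 2, 0, 0, 0, -1, 0], [-1, -1, 0, 2, 0, 0, 0, 0], [0, -1, 0, 0, 2, 0, 0, -1], [0, 0, 0, 0, 0, 2, -1, -1], [0, 0, -1, 0, 0, -1, 2, 0], [0, 0, 0, 0, -1, -1, 0, 2]].
All simple roots have the same length, so the diagram is simply laced. The associated Dynkin diagram is a chain of 8 nodes with single edges (A_8), so the type is A_8 (the algebra sl(9)).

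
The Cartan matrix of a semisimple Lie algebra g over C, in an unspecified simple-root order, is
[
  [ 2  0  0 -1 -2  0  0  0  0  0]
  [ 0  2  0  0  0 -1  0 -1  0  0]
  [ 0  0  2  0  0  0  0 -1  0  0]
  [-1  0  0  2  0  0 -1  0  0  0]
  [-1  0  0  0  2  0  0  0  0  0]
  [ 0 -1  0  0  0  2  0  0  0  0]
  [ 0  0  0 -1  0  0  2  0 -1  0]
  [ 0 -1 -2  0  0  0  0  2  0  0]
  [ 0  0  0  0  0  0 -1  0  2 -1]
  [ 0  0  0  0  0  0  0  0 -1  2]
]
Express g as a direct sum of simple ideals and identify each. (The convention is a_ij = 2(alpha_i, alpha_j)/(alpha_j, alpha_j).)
The diagram associated to this matrix has two connected components: the simple roots {alpha_2, alpha_3, alpha_6, alpha_8} form a chain of 4 nodes with a double edge at one end; the terminal node there is the unique short simple root (B_4), and {alpha_1, alpha_4, alpha_5, alpha_7, alpha_9, alpha_10} form a chain of 6 nodes with a double edge at one end; the terminal node there is the unique short simple root (B_6). A semisimple Lie algebra decomposes uniquely as the direct sum of simple ideals, one per connected component of its Dynkin diagram, so g ≅ B_4 ⊕ B_6 (dimension 36 + 78 = 114).

type B_4 + type B_6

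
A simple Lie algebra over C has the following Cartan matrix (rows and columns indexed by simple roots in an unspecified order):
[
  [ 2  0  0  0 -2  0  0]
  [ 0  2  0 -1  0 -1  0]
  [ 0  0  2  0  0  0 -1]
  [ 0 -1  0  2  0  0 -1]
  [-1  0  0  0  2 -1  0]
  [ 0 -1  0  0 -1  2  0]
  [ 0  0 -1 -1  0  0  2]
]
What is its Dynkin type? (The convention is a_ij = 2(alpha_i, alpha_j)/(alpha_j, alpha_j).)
The matrix has rank 7 with 2's on the diagonal. Reading the off-diagonal entries as Dynkin edges (a single edge where a_ij = a_ji = -1; a double or triple edge where a_ij * a_ji = 2 or 3), the diagram is a chain of 7 nodes with a double edge at one end; the terminal node there is the unique long simple root (C_7). One simple-root ordering that puts it in standard form is (alpha_3, alpha_7, alpha_4, alpha_2, alpha_6, alpha_5, alpha_1). So the algebra is type C_7, i.e. sp(14).

type C_7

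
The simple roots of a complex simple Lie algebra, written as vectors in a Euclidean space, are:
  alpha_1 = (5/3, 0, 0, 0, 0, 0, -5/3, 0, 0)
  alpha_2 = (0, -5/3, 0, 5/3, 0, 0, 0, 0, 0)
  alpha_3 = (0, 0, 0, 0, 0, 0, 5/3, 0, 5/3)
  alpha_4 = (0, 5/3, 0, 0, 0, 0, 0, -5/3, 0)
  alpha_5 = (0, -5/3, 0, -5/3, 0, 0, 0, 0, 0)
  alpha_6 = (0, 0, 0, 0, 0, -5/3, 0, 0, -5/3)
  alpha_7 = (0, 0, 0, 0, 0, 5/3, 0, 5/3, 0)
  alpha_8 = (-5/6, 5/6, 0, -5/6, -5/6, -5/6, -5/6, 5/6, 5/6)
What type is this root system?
E_8

Compute the Cartan integers a_ij = 2(alpha_i, alpha_j)/(alpha_j, alpha_j); the resulting 8x8 Cartan matrix is
[[2, 0, -1, 0, 0, 0, 0, 0], [0, 2, 0, -1, 0, 0, 0, -1], [-1, 0, 2, 0, 0, -1, 0, 0], [0, -1, 0, 2, -1, 0, -1, 0], [0, 0, 0, -1, 2, 0, 0, 0], [0, 0, -1, 0, 0, 2, -1, 0], [0, 0, 0, -1, 0, -1, 2, 0], [0, -1, 0, 0, 0, 0, 0, 2]].
All simple roots have the same length, so the diagram is simply laced. The associated Dynkin diagram is a chain of 7 nodes with one extra node attached to the third node from one end (E_8), so the type is E_8.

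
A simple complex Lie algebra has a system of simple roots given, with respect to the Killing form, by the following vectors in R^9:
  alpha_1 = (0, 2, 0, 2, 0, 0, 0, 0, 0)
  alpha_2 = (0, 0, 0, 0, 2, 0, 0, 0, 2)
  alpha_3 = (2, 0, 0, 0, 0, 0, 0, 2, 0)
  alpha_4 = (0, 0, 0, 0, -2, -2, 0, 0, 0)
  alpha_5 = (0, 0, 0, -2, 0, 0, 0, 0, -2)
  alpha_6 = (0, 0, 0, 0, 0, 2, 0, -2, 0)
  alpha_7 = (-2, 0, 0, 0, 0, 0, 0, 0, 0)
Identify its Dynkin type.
Compute the Cartan integers a_ij = 2(alpha_i, alpha_j)/(alpha_j, alpha_j); the resulting 7x7 Cartan matrix is
[[2, 0, 0, 0, -1, 0, 0], [0, 2, 0, -1, -1, 0, 0], [0, 0, 2, 0, 0, -1, -2], [0, -1, 0, 2, 0, -1, 0], [-1, -1, 0, 0, 2, 0, 0], [0, 0, -1, -1, 0, 2, 0], [0, 0, -1, 0, 0, 0, 2]].
The roots have two lengths (squared-length ratio 2:1); the short ones are alpha_{7}. The associated Dynkin diagram is a chain of 7 nodes with a double edge at one end; the terminal node there is the unique short simple root (B_7), so the type is B_7 (the algebra so(15)).

B_7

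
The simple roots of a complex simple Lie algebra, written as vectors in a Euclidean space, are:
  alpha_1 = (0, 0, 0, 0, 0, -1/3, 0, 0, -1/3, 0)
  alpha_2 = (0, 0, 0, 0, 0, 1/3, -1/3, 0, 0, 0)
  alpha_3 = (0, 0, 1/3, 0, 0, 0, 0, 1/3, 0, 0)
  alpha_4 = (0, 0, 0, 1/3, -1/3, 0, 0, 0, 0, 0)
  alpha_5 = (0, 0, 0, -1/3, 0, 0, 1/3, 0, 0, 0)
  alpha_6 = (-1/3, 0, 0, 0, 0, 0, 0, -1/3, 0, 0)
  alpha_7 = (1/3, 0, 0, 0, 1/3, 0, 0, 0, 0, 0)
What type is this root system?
A7

Compute the Cartan integers a_ij = 2(alpha_i, alpha_j)/(alpha_j, alpha_j); the resulting 7x7 Cartan matrix is
[[2, -1, 0, 0, 0, 0, 0], [-1, 2, 0, 0, -1, 0, 0], [0, 0, 2, 0, 0, -1, 0], [0, 0, 0, 2, -1, 0, -1], [0, -1, 0, -1, 2, 0, 0], [0, 0, -1, 0, 0, 2, -1], [0, 0, 0, -1, 0, -1, 2]].
All simple roots have the same length, so the diagram is simply laced. The associated Dynkin diagram is a chain of 7 nodes with single edges (A_7), so the type is A_7 (the algebra sl(8)).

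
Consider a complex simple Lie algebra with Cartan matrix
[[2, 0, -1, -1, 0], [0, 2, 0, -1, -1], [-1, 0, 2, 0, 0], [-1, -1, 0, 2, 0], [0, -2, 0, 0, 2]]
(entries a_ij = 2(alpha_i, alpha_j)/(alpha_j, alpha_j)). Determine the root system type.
C_5

The matrix has rank 5 with 2's on the diagonal. Reading the off-diagonal entries as Dynkin edges (a single edge where a_ij = a_ji = -1; a double or triple edge where a_ij * a_ji = 2 or 3), the diagram is a chain of 5 nodes with a double edge at one end; the terminal node there is the unique long simple root (C_5). One simple-root ordering that puts it in standard form is (alpha_3, alpha_1, alpha_4, alpha_2, alpha_5). So the algebra is type C_5, i.e. sp(10).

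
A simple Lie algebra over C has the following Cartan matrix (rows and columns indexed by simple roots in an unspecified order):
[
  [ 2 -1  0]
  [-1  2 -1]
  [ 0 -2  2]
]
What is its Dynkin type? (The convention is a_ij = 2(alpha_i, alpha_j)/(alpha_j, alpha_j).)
C3

The matrix has rank 3 with 2's on the diagonal. Reading the off-diagonal entries as Dynkin edges (a single edge where a_ij = a_ji = -1; a double or triple edge where a_ij * a_ji = 2 or 3), the diagram is a chain of 3 nodes with a double edge at one end; the terminal node there is the unique long simple root (C_3). One simple-root ordering that puts it in standard form is (alpha_1, alpha_2, alpha_3). So the algebra is type C_3, i.e. sp(6).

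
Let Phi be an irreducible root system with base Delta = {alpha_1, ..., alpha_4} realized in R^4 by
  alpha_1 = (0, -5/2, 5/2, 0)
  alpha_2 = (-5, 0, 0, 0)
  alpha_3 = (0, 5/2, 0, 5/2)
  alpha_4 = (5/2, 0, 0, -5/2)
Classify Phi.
Compute the Cartan integers a_ij = 2(alpha_i, alpha_j)/(alpha_j, alpha_j); the resulting 4x4 Cartan matrix is
[[2, 0, -1, 0], [0, 2, 0, -2], [-1, 0, 2, -1], [0, -1, -1, 2]].
The roots have two lengths (squared-length ratio 2:1); the short ones are alpha_{1,3,4}. The associated Dynkin diagram is a chain of 4 nodes with a double edge at one end; the terminal node there is the unique long simple root (C_4), so the type is C_4 (the algebra sp(8)).

type C_4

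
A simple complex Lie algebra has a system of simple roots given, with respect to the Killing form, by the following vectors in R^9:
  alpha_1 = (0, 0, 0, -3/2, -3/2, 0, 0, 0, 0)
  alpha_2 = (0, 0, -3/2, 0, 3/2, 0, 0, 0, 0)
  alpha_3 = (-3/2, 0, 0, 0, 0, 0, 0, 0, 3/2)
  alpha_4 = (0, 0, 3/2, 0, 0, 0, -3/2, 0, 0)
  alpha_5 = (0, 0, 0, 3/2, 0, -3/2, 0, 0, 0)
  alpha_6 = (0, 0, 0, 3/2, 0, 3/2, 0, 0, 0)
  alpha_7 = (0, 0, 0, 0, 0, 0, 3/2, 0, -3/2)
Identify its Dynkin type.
D7

Compute the Cartan integers a_ij = 2(alpha_i, alpha_j)/(alpha_j, alpha_j); the resulting 7x7 Cartan matrix is
[[2, -1, 0, 0, -1, -1, 0], [-1, 2, 0, -1, 0, 0, 0], [0, 0, 2, 0, 0, 0, -1], [0, -1, 0, 2, 0, 0, -1], [-1, 0, 0, 0, 2, 0, 0], [-1, 0, 0, 0, 0, 2, 0], [0, 0, -1, -1, 0, 0, 2]].
All simple roots have the same length, so the diagram is simply laced. The associated Dynkin diagram is a chain of 5 nodes with a fork of two nodes at one end (D_7), so the type is D_7 (the algebra so(14)).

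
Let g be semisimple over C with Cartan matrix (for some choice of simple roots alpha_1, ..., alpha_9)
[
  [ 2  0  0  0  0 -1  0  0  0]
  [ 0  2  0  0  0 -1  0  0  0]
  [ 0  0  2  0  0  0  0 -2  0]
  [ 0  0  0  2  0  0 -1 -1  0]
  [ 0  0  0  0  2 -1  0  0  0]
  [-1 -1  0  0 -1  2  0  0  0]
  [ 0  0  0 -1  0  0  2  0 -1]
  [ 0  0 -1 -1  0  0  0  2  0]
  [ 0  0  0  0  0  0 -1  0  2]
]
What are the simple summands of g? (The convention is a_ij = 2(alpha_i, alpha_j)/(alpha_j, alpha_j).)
The diagram associated to this matrix has two connected components: the simple roots {alpha_3, alpha_4, alpha_7, alpha_8, alpha_9} form a chain of 5 nodes with a double edge at one end; the terminal node there is the unique long simple root (C_5), and {alpha_1, alpha_2, alpha_5, alpha_6} form a chain of 2 nodes with a fork of two nodes at one end (D_4). A semisimple Lie algebra decomposes uniquely as the direct sum of simple ideals, one per connected component of its Dynkin diagram, so g ≅ C_5 ⊕ D_4 (dimension 55 + 28 = 83).

type C_5 + type D_4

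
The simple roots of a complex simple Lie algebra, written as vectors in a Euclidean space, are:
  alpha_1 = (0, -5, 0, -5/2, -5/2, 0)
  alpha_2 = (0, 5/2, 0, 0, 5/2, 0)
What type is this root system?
Compute the Cartan integers a_ij = 2(alpha_i, alpha_j)/(alpha_j, alpha_j); the resulting 2x2 Cartan matrix is
[[2, -3], [-1, 2]].
The roots have two lengths (squared-length ratio 3:1); the short ones are alpha_{2}. The associated Dynkin diagram is two nodes joined by a triple edge (G_2), so the type is G_2.

G_2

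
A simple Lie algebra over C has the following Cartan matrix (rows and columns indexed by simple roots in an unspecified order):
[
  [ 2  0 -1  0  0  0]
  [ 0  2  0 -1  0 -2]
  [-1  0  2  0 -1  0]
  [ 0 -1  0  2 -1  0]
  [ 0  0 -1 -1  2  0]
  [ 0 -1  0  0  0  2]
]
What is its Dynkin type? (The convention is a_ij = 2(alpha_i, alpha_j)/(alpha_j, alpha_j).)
B6

The matrix has rank 6 with 2's on the diagonal. Reading the off-diagonal entries as Dynkin edges (a single edge where a_ij = a_ji = -1; a double or triple edge where a_ij * a_ji = 2 or 3), the diagram is a chain of 6 nodes with a double edge at one end; the terminal node there is the unique short simple root (B_6). One simple-root ordering that puts it in standard form is (alpha_1, alpha_3, alpha_5, alpha_4, alpha_2, alpha_6). So the algebra is type B_6, i.e. so(13).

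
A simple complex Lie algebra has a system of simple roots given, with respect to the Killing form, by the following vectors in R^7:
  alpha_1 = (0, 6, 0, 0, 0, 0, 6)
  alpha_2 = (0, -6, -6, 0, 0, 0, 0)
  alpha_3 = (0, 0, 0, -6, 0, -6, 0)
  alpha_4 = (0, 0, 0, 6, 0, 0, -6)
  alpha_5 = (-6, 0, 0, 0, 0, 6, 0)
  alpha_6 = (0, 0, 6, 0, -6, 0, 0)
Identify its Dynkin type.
A_6 (sl(7))

Compute the Cartan integers a_ij = 2(alpha_i, alpha_j)/(alpha_j, alpha_j); the resulting 6x6 Cartan matrix is
[[2, -1, 0, -1, 0, 0], [-1, 2, 0, 0, 0, -1], [0, 0, 2, -1, -1, 0], [-1, 0, -1, 2, 0, 0], [0, 0, -1, 0, 2, 0], [0, -1, 0, 0, 0, 2]].
All simple roots have the same length, so the diagram is simply laced. The associated Dynkin diagram is a chain of 6 nodes with single edges (A_6), so the type is A_6 (the algebra sl(7)).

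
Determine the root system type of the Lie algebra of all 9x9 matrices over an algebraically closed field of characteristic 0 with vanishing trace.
type A_8

This is sl(9), which has dimension 9^2 - 1 = 80 and rank 9 - 1 = 8 (a Cartan subalgebra is the diagonal traceless matrices). In the classification of classical Lie algebras, the special linear algebra sl(n+1) has type A_n; here n = 8, so the Dynkin diagram is a chain of 8 nodes with single edges (A_8). Hence the type is A_8.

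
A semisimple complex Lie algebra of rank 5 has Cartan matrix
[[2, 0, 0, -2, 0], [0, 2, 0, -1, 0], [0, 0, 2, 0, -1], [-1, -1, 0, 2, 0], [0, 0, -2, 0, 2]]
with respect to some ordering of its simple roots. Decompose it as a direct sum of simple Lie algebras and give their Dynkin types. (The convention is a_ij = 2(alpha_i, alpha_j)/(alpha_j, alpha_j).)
B2 + C3

The diagram associated to this matrix has two connected components: the simple roots {alpha_3, alpha_5} form a chain of 2 nodes with a double edge at one end; the terminal node there is the unique short simple root (B_2), and {alpha_1, alpha_2, alpha_4} form a chain of 3 nodes with a double edge at one end; the terminal node there is the unique long simple root (C_3). A semisimple Lie algebra decomposes uniquely as the direct sum of simple ideals, one per connected component of its Dynkin diagram, so g ≅ B_2 ⊕ C_3 (dimension 10 + 21 = 31).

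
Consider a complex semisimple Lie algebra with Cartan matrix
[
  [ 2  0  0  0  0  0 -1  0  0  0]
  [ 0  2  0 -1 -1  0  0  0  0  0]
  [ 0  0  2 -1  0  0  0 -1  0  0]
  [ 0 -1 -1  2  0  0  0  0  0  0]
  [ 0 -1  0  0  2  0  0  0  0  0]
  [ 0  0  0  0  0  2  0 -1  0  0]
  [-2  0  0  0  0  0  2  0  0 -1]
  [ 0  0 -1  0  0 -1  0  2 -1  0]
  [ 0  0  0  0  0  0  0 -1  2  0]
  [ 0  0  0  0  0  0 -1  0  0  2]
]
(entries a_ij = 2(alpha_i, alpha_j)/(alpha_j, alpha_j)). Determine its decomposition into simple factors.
B_3 (so(7)) + D_7 (so(14))

The diagram associated to this matrix has two connected components: the simple roots {alpha_1, alpha_7, alpha_10} form a chain of 3 nodes with a double edge at one end; the terminal node there is the unique short simple root (B_3), and {alpha_2, alpha_3, alpha_4, alpha_5, alpha_6, alpha_8, alpha_9} form a chain of 5 nodes with a fork of two nodes at one end (D_7). A semisimple Lie algebra decomposes uniquely as the direct sum of simple ideals, one per connected component of its Dynkin diagram, so g ≅ B_3 ⊕ D_7 (dimension 21 + 91 = 112).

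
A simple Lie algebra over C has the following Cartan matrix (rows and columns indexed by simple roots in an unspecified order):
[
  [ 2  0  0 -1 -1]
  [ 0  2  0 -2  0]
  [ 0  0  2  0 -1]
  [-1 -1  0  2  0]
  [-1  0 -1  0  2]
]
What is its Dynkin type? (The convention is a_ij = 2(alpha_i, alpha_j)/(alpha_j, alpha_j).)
The matrix has rank 5 with 2's on the diagonal. Reading the off-diagonal entries as Dynkin edges (a single edge where a_ij = a_ji = -1; a double or triple edge where a_ij * a_ji = 2 or 3), the diagram is a chain of 5 nodes with a double edge at one end; the terminal node there is the unique long simple root (C_5). One simple-root ordering that puts it in standard form is (alpha_3, alpha_5, alpha_1, alpha_4, alpha_2). So the algebra is type C_5, i.e. sp(10).

C_5 (sp(10))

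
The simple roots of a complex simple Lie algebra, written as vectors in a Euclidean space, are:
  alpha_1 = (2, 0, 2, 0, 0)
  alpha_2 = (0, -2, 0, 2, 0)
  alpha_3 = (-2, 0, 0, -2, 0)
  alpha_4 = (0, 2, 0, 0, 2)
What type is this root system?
Compute the Cartan integers a_ij = 2(alpha_i, alpha_j)/(alpha_j, alpha_j); the resulting 4x4 Cartan matrix is
[[2, 0, -1, 0], [0, 2, -1, -1], [-1, -1, 2, 0], [0, -1, 0, 2]].
All simple roots have the same length, so the diagram is simply laced. The associated Dynkin diagram is a chain of 4 nodes with single edges (A_4), so the type is A_4 (the algebra sl(5)).

A_4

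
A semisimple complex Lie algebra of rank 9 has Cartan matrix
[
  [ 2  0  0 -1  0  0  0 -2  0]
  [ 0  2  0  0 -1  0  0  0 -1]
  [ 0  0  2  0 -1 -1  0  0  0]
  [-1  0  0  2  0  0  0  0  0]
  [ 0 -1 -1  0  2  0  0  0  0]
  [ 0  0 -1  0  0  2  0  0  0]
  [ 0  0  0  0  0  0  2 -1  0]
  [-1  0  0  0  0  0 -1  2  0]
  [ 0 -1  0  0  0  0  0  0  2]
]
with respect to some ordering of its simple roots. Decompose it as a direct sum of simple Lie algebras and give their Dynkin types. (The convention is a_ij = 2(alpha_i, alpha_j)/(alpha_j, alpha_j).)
The diagram associated to this matrix has two connected components: the simple roots {alpha_2, alpha_3, alpha_5, alpha_6, alpha_9} form a chain of 5 nodes with single edges (A_5), and {alpha_1, alpha_4, alpha_7, alpha_8} form a chain of 4 nodes with a double edge between the middle two (F_4). A semisimple Lie algebra decomposes uniquely as the direct sum of simple ideals, one per connected component of its Dynkin diagram, so g ≅ A_5 ⊕ F_4 (dimension 35 + 52 = 87).

A_5 (sl(6)) + F_4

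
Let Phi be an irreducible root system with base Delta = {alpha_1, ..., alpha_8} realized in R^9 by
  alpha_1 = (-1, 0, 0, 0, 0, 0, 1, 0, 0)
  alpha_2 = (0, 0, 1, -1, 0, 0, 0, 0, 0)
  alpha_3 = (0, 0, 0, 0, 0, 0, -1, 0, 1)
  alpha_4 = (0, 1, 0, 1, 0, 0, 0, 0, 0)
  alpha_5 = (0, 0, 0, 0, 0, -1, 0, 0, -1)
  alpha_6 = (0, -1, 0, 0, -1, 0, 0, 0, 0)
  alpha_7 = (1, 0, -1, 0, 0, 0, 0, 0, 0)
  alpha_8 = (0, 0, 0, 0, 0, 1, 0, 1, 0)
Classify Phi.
Compute the Cartan integers a_ij = 2(alpha_i, alpha_j)/(alpha_j, alpha_j); the resulting 8x8 Cartan matrix is
[[2, 0, -1, 0, 0, 0, -1, 0], [0, 2, 0, -1, 0, 0, -1, 0], [-1, 0, 2, 0, -1, 0, 0, 0], [0, -1, 0, 2, 0, -1, 0, 0], [0, 0, -1, 0, 2, 0, 0, -1], [0, 0, 0, -1, 0, 2, 0, 0], [-1, -1, 0, 0, 0, 0, 2, 0], [0, 0, 0, 0, -1, 0, 0, 2]].
All simple roots have the same length, so the diagram is simply laced. The associated Dynkin diagram is a chain of 8 nodes with single edges (A_8), so the type is A_8 (the algebra sl(9)).

type A_8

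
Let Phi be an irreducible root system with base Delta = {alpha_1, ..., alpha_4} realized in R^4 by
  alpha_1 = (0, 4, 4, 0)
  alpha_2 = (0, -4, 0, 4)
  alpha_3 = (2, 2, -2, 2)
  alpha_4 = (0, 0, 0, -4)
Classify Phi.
F_4

Compute the Cartan integers a_ij = 2(alpha_i, alpha_j)/(alpha_j, alpha_j); the resulting 4x4 Cartan matrix is
[[2, -1, 0, 0], [-1, 2, 0, -2], [0, 0, 2, -1], [0, -1, -1, 2]].
The roots have two lengths (squared-length ratio 2:1); the short ones are alpha_{3,4}. The associated Dynkin diagram is a chain of 4 nodes with a double edge between the middle two (F_4), so the type is F_4.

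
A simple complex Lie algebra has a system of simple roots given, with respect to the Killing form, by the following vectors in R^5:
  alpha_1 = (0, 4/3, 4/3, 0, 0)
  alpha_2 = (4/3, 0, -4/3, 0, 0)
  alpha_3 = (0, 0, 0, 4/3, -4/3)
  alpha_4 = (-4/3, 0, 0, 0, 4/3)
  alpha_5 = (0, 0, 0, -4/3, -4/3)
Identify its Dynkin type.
D5

Compute the Cartan integers a_ij = 2(alpha_i, alpha_j)/(alpha_j, alpha_j); the resulting 5x5 Cartan matrix is
[[2, -1, 0, 0, 0], [-1, 2, 0, -1, 0], [0, 0, 2, -1, 0], [0, -1, -1, 2, -1], [0, 0, 0, -1, 2]].
All simple roots have the same length, so the diagram is simply laced. The associated Dynkin diagram is a chain of 3 nodes with a fork of two nodes at one end (D_5), so the type is D_5 (the algebra so(10)).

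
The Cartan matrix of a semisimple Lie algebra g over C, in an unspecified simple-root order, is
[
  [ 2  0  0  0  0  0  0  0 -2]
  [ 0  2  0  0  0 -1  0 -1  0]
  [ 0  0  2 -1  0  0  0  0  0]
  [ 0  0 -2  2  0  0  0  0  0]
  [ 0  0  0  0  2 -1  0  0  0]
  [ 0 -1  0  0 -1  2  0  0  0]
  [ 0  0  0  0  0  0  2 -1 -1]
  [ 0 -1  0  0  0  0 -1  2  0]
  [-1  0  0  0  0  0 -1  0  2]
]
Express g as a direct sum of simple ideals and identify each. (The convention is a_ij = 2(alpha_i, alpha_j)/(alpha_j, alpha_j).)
The diagram associated to this matrix has two connected components: the simple roots {alpha_3, alpha_4} form a chain of 2 nodes with a double edge at one end; the terminal node there is the unique short simple root (B_2), and {alpha_1, alpha_2, alpha_5, alpha_6, alpha_7, alpha_8, alpha_9} form a chain of 7 nodes with a double edge at one end; the terminal node there is the unique long simple root (C_7). A semisimple Lie algebra decomposes uniquely as the direct sum of simple ideals, one per connected component of its Dynkin diagram, so g ≅ B_2 ⊕ C_7 (dimension 10 + 105 = 115).

B2 ⊕ C7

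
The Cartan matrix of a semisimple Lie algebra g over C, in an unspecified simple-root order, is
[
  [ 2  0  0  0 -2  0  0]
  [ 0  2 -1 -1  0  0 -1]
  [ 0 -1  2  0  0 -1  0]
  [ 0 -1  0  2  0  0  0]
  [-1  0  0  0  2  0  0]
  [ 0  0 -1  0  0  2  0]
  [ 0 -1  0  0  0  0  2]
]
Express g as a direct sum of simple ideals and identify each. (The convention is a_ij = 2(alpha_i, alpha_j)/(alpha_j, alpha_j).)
B_2 (so(5)) ⊕ D_5 (so(10))

The diagram associated to this matrix has two connected components: the simple roots {alpha_1, alpha_5} form a chain of 2 nodes with a double edge at one end; the terminal node there is the unique short simple root (B_2), and {alpha_2, alpha_3, alpha_4, alpha_6, alpha_7} form a chain of 3 nodes with a fork of two nodes at one end (D_5). A semisimple Lie algebra decomposes uniquely as the direct sum of simple ideals, one per connected component of its Dynkin diagram, so g ≅ B_2 ⊕ D_5 (dimension 10 + 45 = 55).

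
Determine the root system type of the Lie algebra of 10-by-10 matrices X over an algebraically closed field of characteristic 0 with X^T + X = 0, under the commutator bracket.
This is so(10) with 10 even, which has dimension 10(10-1)/2 = 45 and rank 10/2 = 5. In the classification of classical Lie algebras, the orthogonal algebra so(2n) in an even number of variables has type D_n; here n = 5, so the Dynkin diagram is a chain of 3 nodes with a fork of two nodes at one end (D_5). Hence the type is D_5.

type D_5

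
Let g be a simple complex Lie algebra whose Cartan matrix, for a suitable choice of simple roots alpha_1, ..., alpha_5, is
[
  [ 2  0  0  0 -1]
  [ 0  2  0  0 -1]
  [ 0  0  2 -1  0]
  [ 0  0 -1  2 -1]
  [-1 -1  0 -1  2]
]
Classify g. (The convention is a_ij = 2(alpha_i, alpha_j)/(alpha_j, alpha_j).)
The matrix has rank 5 with 2's on the diagonal. Reading the off-diagonal entries as Dynkin edges (a single edge where a_ij = a_ji = -1; a double or triple edge where a_ij * a_ji = 2 or 3), the diagram is a chain of 3 nodes with a fork of two nodes at one end (D_5). One simple-root ordering that puts it in standard form is (alpha_3, alpha_4, alpha_5, alpha_1, alpha_2). So the algebra is type D_5, i.e. so(10).

D_5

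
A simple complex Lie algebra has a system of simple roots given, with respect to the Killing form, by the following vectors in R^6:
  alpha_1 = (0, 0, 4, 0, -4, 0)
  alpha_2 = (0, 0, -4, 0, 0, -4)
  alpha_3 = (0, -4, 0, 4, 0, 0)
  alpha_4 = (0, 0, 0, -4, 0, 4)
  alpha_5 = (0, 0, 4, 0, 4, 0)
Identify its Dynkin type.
D_5

Compute the Cartan integers a_ij = 2(alpha_i, alpha_j)/(alpha_j, alpha_j); the resulting 5x5 Cartan matrix is
[[2, -1, 0, 0, 0], [-1, 2, 0, -1, -1], [0, 0, 2, -1, 0], [0, -1, -1, 2, 0], [0, -1, 0, 0, 2]].
All simple roots have the same length, so the diagram is simply laced. The associated Dynkin diagram is a chain of 3 nodes with a fork of two nodes at one end (D_5), so the type is D_5 (the algebra so(10)).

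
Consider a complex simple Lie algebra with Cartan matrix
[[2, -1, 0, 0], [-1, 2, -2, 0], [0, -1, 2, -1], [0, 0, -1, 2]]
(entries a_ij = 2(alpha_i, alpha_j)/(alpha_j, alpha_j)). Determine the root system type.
F_4

The matrix has rank 4 with 2's on the diagonal. Reading the off-diagonal entries as Dynkin edges (a single edge where a_ij = a_ji = -1; a double or triple edge where a_ij * a_ji = 2 or 3), the diagram is a chain of 4 nodes with a double edge between the middle two (F_4). One simple-root ordering that puts it in standard form is (alpha_1, alpha_2, alpha_3, alpha_4). So the algebra is type F_4.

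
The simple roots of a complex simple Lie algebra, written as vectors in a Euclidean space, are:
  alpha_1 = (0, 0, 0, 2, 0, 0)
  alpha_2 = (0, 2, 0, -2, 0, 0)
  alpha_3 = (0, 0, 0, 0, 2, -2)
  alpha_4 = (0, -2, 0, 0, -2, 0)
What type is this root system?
B_4

Compute the Cartan integers a_ij = 2(alpha_i, alpha_j)/(alpha_j, alpha_j); the resulting 4x4 Cartan matrix is
[[2, -1, 0, 0], [-2, 2, 0, -1], [0, 0, 2, -1], [0, -1, -1, 2]].
The roots have two lengths (squared-length ratio 2:1); the short ones are alpha_{1}. The associated Dynkin diagram is a chain of 4 nodes with a double edge at one end; the terminal node there is the unique short simple root (B_4), so the type is B_4 (the algebra so(9)).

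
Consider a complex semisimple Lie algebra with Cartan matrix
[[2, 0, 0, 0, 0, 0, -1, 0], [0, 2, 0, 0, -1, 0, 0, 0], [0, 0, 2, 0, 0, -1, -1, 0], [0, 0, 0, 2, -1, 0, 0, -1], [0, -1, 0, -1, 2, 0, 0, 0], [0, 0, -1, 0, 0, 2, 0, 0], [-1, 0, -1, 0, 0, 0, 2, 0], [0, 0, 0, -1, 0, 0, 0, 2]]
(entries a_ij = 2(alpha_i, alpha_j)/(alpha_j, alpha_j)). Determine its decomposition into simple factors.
A_4 + A_4

The diagram associated to this matrix has two connected components: the simple roots {alpha_2, alpha_4, alpha_5, alpha_8} form a chain of 4 nodes with single edges (A_4), and {alpha_1, alpha_3, alpha_6, alpha_7} form a chain of 4 nodes with single edges (A_4). A semisimple Lie algebra decomposes uniquely as the direct sum of simple ideals, one per connected component of its Dynkin diagram, so g ≅ A_4 ⊕ A_4 (dimension 24 + 24 = 48).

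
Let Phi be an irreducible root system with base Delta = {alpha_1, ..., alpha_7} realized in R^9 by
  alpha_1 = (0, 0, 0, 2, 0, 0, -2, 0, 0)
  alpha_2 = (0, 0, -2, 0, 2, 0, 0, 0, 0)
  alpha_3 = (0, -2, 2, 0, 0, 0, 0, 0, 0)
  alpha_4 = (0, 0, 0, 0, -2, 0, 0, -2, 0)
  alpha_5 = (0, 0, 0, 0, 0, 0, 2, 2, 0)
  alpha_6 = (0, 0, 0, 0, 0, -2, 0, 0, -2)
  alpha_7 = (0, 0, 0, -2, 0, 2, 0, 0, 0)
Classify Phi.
Compute the Cartan integers a_ij = 2(alpha_i, alpha_j)/(alpha_j, alpha_j); the resulting 7x7 Cartan matrix is
[[2, 0, 0, 0, -1, 0, -1], [0, 2, -1, -1, 0, 0, 0], [0, -1, 2, 0, 0, 0, 0], [0, -1, 0, 2, -1, 0, 0], [-1, 0, 0, -1, 2, 0, 0], [0, 0, 0, 0, 0, 2, -1], [-1, 0, 0, 0, 0, -1, 2]].
All simple roots have the same length, so the diagram is simply laced. The associated Dynkin diagram is a chain of 7 nodes with single edges (A_7), so the type is A_7 (the algebra sl(8)).

A_7 (sl(8))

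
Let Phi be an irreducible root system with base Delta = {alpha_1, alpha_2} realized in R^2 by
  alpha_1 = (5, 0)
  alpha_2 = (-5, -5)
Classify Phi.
Compute the Cartan integers a_ij = 2(alpha_i, alpha_j)/(alpha_j, alpha_j); the resulting 2x2 Cartan matrix is
[[2, -1], [-2, 2]].
The roots have two lengths (squared-length ratio 2:1); the short ones are alpha_{1}. The associated Dynkin diagram is a chain of 2 nodes with a double edge at one end; the terminal node there is the unique short simple root (B_2), so the type is B_2 (the algebra so(5)).

B_2 (so(5))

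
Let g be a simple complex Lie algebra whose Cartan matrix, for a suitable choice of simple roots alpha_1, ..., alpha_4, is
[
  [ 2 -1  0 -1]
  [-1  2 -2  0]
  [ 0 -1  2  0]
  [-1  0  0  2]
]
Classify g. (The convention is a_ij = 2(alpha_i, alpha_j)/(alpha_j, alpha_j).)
B_4

The matrix has rank 4 with 2's on the diagonal. Reading the off-diagonal entries as Dynkin edges (a single edge where a_ij = a_ji = -1; a double or triple edge where a_ij * a_ji = 2 or 3), the diagram is a chain of 4 nodes with a double edge at one end; the terminal node there is the unique short simple root (B_4). One simple-root ordering that puts it in standard form is (alpha_4, alpha_1, alpha_2, alpha_3). So the algebra is type B_4, i.e. so(9).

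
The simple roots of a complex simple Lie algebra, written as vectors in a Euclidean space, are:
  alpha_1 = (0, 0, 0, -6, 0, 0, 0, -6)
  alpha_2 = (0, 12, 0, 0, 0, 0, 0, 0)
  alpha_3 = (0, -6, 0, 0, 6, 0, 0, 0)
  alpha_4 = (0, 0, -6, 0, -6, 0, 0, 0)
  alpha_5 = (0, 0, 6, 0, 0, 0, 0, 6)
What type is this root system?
C_5

Compute the Cartan integers a_ij = 2(alpha_i, alpha_j)/(alpha_j, alpha_j); the resulting 5x5 Cartan matrix is
[[2, 0, 0, 0, -1], [0, 2, -2, 0, 0], [0, -1, 2, -1, 0], [0, 0, -1, 2, -1], [-1, 0, 0, -1, 2]].
The roots have two lengths (squared-length ratio 2:1); the short ones are alpha_{1,3,4,5}. The associated Dynkin diagram is a chain of 5 nodes with a double edge at one end; the terminal node there is the unique long simple root (C_5), so the type is C_5 (the algebra sp(10)).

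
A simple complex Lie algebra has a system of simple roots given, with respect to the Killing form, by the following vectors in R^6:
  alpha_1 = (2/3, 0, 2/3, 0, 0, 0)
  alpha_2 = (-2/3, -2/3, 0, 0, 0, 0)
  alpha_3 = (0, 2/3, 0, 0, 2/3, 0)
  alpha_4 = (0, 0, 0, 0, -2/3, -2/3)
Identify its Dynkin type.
Compute the Cartan integers a_ij = 2(alpha_i, alpha_j)/(alpha_j, alpha_j); the resulting 4x4 Cartan matrix is
[[2, -1, 0, 0], [-1, 2, -1, 0], [0, -1, 2, -1], [0, 0, -1, 2]].
All simple roots have the same length, so the diagram is simply laced. The associated Dynkin diagram is a chain of 4 nodes with single edges (A_4), so the type is A_4 (the algebra sl(5)).

A_4 (sl(5))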